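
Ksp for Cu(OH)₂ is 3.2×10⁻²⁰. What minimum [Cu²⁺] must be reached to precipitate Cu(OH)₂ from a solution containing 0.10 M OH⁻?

The threshold for precipitation is Q = Ksp.
Cu(OH)₂(s) ⇌ Cu²⁺(aq) + 2 OH⁻(aq)
Ksp = [Cu²⁺][OH⁻]^2 = [Cu²⁺](0.10)^2
[Cu²⁺] = 3.2×10⁻²⁰ / (0.10)^2 = 3.2×10⁻¹⁸
[Cu²⁺] = 3.2×10⁻¹⁸ M

3.2×10⁻¹⁸ M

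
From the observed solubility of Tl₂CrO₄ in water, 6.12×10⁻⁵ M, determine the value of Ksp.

Ksp = 9.17×10⁻¹³

Tl₂CrO₄(s) ⇌ 2 Tl⁺(aq) + CrO₄²⁻(aq)
Call the molar solubility s, so that [Tl⁺] = 2s and [CrO₄²⁻] = s.
Ksp = [Tl⁺]^2[CrO₄²⁻] = (2s)^2 · s = 4s^3
Ksp = 4 × (6.12×10⁻⁵)^3 = 9.17×10⁻¹³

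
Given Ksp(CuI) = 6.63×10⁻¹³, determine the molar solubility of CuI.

CuI(s) ⇌ Cu⁺(aq) + I⁻(aq)
Call the molar solubility s, so that [Cu⁺] = s and [I⁻] = s.
Ksp = [Cu⁺][I⁻] = s · s = s^2
s^2 = 6.63×10⁻¹³
s = 8.14×10⁻⁷ mol L⁻¹

8.14×10⁻⁷ M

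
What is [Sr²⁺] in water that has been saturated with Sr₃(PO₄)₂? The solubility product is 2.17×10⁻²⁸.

Sr₃(PO₄)₂(s) ⇌ 3 Sr²⁺(aq) + 2 PO₄³⁻(aq)
Call the molar solubility s, so that [Sr²⁺] = 3s and [PO₄³⁻] = 2s.
Ksp = [Sr²⁺]^3[PO₄³⁻]^2 = (3s)^3 · (2s)^2 = 108s^5 = 2.17×10⁻²⁸
s = 1.15×10⁻⁶ M
[Sr²⁺] = 3s = 3.45×10⁻⁶ M

3.45×10⁻⁶ M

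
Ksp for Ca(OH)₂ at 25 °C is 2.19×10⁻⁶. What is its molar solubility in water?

Ca(OH)₂(s) ⇌ Ca²⁺(aq) + 2 OH⁻(aq)
If s mol/L of Ca(OH)₂ dissolves, [Ca²⁺] = s and [OH⁻] = 2s.
Ksp = [Ca²⁺][OH⁻]^2 = s · (2s)^2 = 4s^3
4s^3 = 2.19×10⁻⁶  ⇒  s^3 = 5.48×10⁻⁷
s = (5.48×10⁻⁷)^(1/3) = 8.18×10⁻³ M

8.18×10⁻³ M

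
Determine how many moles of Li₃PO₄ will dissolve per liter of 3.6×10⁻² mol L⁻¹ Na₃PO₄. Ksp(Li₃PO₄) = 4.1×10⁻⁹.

1.6×10⁻³ M

Li₃PO₄(s) ⇌ 3 Li⁺(aq) + PO₄³⁻(aq)
Let s be the solubility of Li₃PO₄ here. The common ion gives [PO₄³⁻] ≈ 3.6×10⁻² mol L⁻¹, and [Li⁺] = 3s.
Ksp = [Li⁺]^3[PO₄³⁻] = (3s)^3(3.6×10⁻²)
(3s)^3 = 4.1×10⁻⁹ / (3.6×10⁻²) = 1.1×10⁻⁷
s = 1.6×10⁻³ mol L⁻¹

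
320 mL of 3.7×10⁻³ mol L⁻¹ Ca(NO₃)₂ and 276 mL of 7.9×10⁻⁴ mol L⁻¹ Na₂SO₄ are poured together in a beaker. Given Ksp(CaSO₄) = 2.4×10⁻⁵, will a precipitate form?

After mixing, V = 320 mL + 276 mL = 596 mL.
[Ca²⁺] = (3.7×10⁻³)(320)/596 = 2.0×10⁻³ mol L⁻¹
[SO₄²⁻] = (7.9×10⁻⁴)(276)/596 = 3.7×10⁻⁴ mol L⁻¹
Q = [Ca²⁺][SO₄²⁻] = 7.3×10⁻⁷
Q = 7.3×10⁻⁷ < Ksp = 2.4×10⁻⁵, so the solution is unsaturated and no precipitate forms.

No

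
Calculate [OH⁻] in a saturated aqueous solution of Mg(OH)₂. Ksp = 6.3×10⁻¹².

Mg(OH)₂(s) ⇌ Mg²⁺(aq) + 2 OH⁻(aq)
Call the molar solubility s, so that [Mg²⁺] = s and [OH⁻] = 2s.
Ksp = [Mg²⁺][OH⁻]^2 = s · (2s)^2 = 4s^3 = 6.3×10⁻¹²
s = 1.2×10⁻⁴ mol L⁻¹
[OH⁻] = 2s = 2.3×10⁻⁴ mol L⁻¹

2.3×10⁻⁴ M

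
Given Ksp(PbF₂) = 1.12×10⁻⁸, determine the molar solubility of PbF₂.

PbF₂(s) ⇌ Pb²⁺(aq) + 2 F⁻(aq)
If s mol/L of PbF₂ dissolves, [Pb²⁺] = s and [F⁻] = 2s.
Ksp = [Pb²⁺][F⁻]^2 = s · (2s)^2 = 4s^3
4s^3 = 1.12×10⁻⁸  ⇒  s^3 = 2.80×10⁻⁹
Taking the 3rd root, s = 1.41×10⁻³ M.

1.41×10⁻³ M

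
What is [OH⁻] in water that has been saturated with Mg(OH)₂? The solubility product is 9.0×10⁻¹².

2.6×10⁻⁴ M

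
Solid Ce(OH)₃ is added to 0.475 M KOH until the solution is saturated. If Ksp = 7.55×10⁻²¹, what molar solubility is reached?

7.04×10⁻²⁰ M

Ce(OH)₃(s) ⇌ Ce³⁺(aq) + 3 OH⁻(aq)
Let s be the solubility of Ce(OH)₃ here. The common ion gives [OH⁻] ≈ 0.475 M, and [Ce³⁺] = s.
Ksp = [Ce³⁺][OH⁻]^3 = s(0.475)^3
s = 7.55×10⁻²¹ / (0.475)^3 = 7.04×10⁻²⁰
s = 7.04×10⁻²⁰ M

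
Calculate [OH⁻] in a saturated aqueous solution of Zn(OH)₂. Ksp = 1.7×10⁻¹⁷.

3.2×10⁻⁶ M

Zn(OH)₂(s) ⇌ Zn²⁺(aq) + 2 OH⁻(aq)
For each mole of Zn(OH)₂ that dissolves per liter, [Zn²⁺] = s and [OH⁻] = 2s; let s denote this solubility.
Ksp = [Zn²⁺][OH⁻]^2 = s · (2s)^2 = 4s^3 = 1.7×10⁻¹⁷
s = 1.6×10⁻⁶ M
[OH⁻] = 2s = 3.2×10⁻⁶ M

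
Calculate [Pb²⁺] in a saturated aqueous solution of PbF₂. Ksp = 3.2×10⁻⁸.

PbF₂(s) ⇌ Pb²⁺(aq) + 2 F⁻(aq)
If s mol/L of PbF₂ dissolves, [Pb²⁺] = s and [F⁻] = 2s.
Ksp = [Pb²⁺][F⁻]^2 = s · (2s)^2 = 4s^3 = 3.2×10⁻⁸
s = 2.0×10⁻³ mol/L
[Pb²⁺] = s = 2.0×10⁻³ mol/L

2.0×10⁻³ M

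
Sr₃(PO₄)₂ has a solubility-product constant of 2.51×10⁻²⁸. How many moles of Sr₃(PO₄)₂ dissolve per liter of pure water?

1.18×10⁻⁶ M

Sr₃(PO₄)₂(s) ⇌ 3 Sr²⁺(aq) + 2 PO₄³⁻(aq)
With molar solubility s: [Sr²⁺] = 3s, [PO₄³⁻] = 2s.
Ksp = [Sr²⁺]^3[PO₄³⁻]^2 = (3s)^3 · (2s)^2 = 108s^5
108s^5 = 2.51×10⁻²⁸  ⇒  s^5 = 2.32×10⁻³⁰
s = 1.18×10⁻⁶ M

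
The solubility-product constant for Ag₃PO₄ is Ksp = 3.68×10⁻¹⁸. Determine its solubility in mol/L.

Ag₃PO₄(s) ⇌ 3 Ag⁺(aq) + PO₄³⁻(aq)
For each mole of Ag₃PO₄ that dissolves per liter, [Ag⁺] = 3s and [PO₄³⁻] = s; let s denote this solubility.
Ksp = [Ag⁺]^3[PO₄³⁻] = (3s)^3 · s = 27s^4
27s^4 = 3.68×10⁻¹⁸  ⇒  s^4 = 1.36×10⁻¹⁹
Taking the 4th root, s = 1.92×10⁻⁵ mol/L.

1.92×10⁻⁵ M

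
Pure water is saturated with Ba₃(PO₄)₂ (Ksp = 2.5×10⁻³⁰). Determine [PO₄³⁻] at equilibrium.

Ba₃(PO₄)₂(s) ⇌ 3 Ba²⁺(aq) + 2 PO₄³⁻(aq)
Call the molar solubility s, so that [Ba²⁺] = 3s and [PO₄³⁻] = 2s.
Ksp = [Ba²⁺]^3[PO₄³⁻]^2 = (3s)^3 · (2s)^2 = 108s^5 = 2.5×10⁻³⁰
s = 4.7×10⁻⁷ M
[PO₄³⁻] = 2s = 9.4×10⁻⁷ M

9.4×10⁻⁷ M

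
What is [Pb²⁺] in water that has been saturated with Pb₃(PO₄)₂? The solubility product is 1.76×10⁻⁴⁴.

2.09×10⁻⁹ M

Pb₃(PO₄)₂(s) ⇌ 3 Pb²⁺(aq) + 2 PO₄³⁻(aq)
If s mol/L of Pb₃(PO₄)₂ dissolves, [Pb²⁺] = 3s and [PO₄³⁻] = 2s.
Ksp = [Pb²⁺]^3[PO₄³⁻]^2 = (3s)^3 · (2s)^2 = 108s^5 = 1.76×10⁻⁴⁴
s = 6.96×10⁻¹⁰ mol L⁻¹
[Pb²⁺] = 3s = 2.09×10⁻⁹ mol L⁻¹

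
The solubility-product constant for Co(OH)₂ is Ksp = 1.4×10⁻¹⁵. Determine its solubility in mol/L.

Co(OH)₂(s) ⇌ Co²⁺(aq) + 2 OH⁻(aq)
For each mole of Co(OH)₂ that dissolves per liter, [Co²⁺] = s and [OH⁻] = 2s; let s denote this solubility.
Ksp = [Co²⁺][OH⁻]^2 = s · (2s)^2 = 4s^3
4s^3 = 1.4×10⁻¹⁵  ⇒  s^3 = 3.5×10⁻¹⁶
s = (3.5×10⁻¹⁶)^(1/3) = 7.0×10⁻⁶ mol/L

7.0×10⁻⁶ M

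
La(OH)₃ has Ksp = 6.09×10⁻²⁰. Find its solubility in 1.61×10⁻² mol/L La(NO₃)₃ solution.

La(OH)₃(s) ⇌ La³⁺(aq) + 3 OH⁻(aq)
La³⁺ is already present at 1.61×10⁻² mol/L. If s mol/L of La(OH)₃ dissolves, [OH⁻] = 3s while [La³⁺] ≈ 1.61×10⁻² mol/L.
Ksp = [La³⁺][OH⁻]^3 = (1.61×10⁻²)(3s)^3
(3s)^3 = 6.09×10⁻²⁰ / (1.61×10⁻²) = 3.78×10⁻¹⁸
s = 5.19×10⁻⁷ mol/L

5.19×10⁻⁷ M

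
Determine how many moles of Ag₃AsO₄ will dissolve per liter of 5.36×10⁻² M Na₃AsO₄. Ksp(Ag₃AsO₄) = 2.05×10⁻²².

Ag₃AsO₄(s) ⇌ 3 Ag⁺(aq) + AsO₄³⁻(aq)
The solution already contains AsO₄³⁻ at 5.36×10⁻² M. Let s be the molar solubility of Ag₃AsO₄.
[AsO₄³⁻] ≈ 5.36×10⁻² M (common ion dominates); [Ag⁺] = 3s.
Ksp = [Ag⁺]^3[AsO₄³⁻] = (3s)^3(5.36×10⁻²)
(3s)^3 = 2.05×10⁻²² / (5.36×10⁻²) = 3.82×10⁻²¹
s = 5.21×10⁻⁸ M

5.21×10⁻⁸ M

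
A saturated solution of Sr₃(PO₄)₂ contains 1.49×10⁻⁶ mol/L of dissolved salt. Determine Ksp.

Ksp = 7.93×10⁻²⁸

Sr₃(PO₄)₂(s) ⇌ 3 Sr²⁺(aq) + 2 PO₄³⁻(aq)
If s mol/L of Sr₃(PO₄)₂ dissolves, [Sr²⁺] = 3s and [PO₄³⁻] = 2s.
Ksp = [Sr²⁺]^3[PO₄³⁻]^2 = (3s)^3 · (2s)^2 = 108s^5
Ksp = 108 × (1.49×10⁻⁶)^5 = 7.93×10⁻²⁸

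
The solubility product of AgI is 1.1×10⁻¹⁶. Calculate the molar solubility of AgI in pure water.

1.0×10⁻⁸ M

AgI(s) ⇌ Ag⁺(aq) + I⁻(aq)
With molar solubility s: [Ag⁺] = s, [I⁻] = s.
Ksp = [Ag⁺][I⁻] = s · s = s^2
s^2 = 1.1×10⁻¹⁶
s = (1.1×10⁻¹⁶)^(1/2) = 1.0×10⁻⁸ mol L⁻¹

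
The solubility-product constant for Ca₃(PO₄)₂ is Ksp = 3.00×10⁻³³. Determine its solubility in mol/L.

Ca₃(PO₄)₂(s) ⇌ 3 Ca²⁺(aq) + 2 PO₄³⁻(aq)
With molar solubility s: [Ca²⁺] = 3s, [PO₄³⁻] = 2s.
Ksp = [Ca²⁺]^3[PO₄³⁻]^2 = (3s)^3 · (2s)^2 = 108s^5
108s^5 = 3.00×10⁻³³  ⇒  s^5 = 2.78×10⁻³⁵
Taking the 5th root, s = 1.23×10⁻⁷ M.

1.23×10⁻⁷ M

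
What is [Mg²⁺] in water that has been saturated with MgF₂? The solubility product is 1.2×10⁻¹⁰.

MgF₂(s) ⇌ Mg²⁺(aq) + 2 F⁻(aq)
For each mole of MgF₂ that dissolves per liter, [Mg²⁺] = s and [F⁻] = 2s; let s denote this solubility.
Ksp = [Mg²⁺][F⁻]^2 = s · (2s)^2 = 4s^3 = 1.2×10⁻¹⁰
s = 3.1×10⁻⁴ mol L⁻¹
[Mg²⁺] = s = 3.1×10⁻⁴ mol L⁻¹

3.1×10⁻⁴ M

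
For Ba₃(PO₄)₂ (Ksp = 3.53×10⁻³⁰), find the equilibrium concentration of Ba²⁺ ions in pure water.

1.51×10⁻⁶ M

Ba₃(PO₄)₂(s) ⇌ 3 Ba²⁺(aq) + 2 PO₄³⁻(aq)
With molar solubility s: [Ba²⁺] = 3s, [PO₄³⁻] = 2s.
Ksp = [Ba²⁺]^3[PO₄³⁻]^2 = (3s)^3 · (2s)^2 = 108s^5 = 3.53×10⁻³⁰
s = 5.05×10⁻⁷ mol L⁻¹
[Ba²⁺] = 3s = 1.51×10⁻⁶ mol L⁻¹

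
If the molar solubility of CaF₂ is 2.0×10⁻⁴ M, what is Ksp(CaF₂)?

CaF₂(s) ⇌ Ca²⁺(aq) + 2 F⁻(aq)
For each mole of CaF₂ that dissolves per liter, [Ca²⁺] = s and [F⁻] = 2s; let s denote this solubility.
Ksp = [Ca²⁺][F⁻]^2 = s · (2s)^2 = 4s^3
Ksp = 4 × (2.0×10⁻⁴)^3 = 3.2×10⁻¹¹

Ksp = 3.2×10⁻¹¹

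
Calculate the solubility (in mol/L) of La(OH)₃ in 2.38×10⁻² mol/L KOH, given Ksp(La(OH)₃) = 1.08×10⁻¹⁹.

8.01×10⁻¹⁵ M

La(OH)₃(s) ⇌ La³⁺(aq) + 3 OH⁻(aq)
Let s be the solubility of La(OH)₃ here. The common ion gives [OH⁻] ≈ 2.38×10⁻² mol/L, and [La³⁺] = s.
Ksp = [La³⁺][OH⁻]^3 = s(2.38×10⁻²)^3
s = 1.08×10⁻¹⁹ / (2.38×10⁻²)^3 = 8.01×10⁻¹⁵
s = 8.01×10⁻¹⁵ mol/L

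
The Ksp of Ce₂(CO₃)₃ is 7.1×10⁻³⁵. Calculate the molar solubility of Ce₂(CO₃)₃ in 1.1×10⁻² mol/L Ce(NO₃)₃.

Ce₂(CO₃)₃(s) ⇌ 2 Ce³⁺(aq) + 3 CO₃²⁻(aq)
The solution already contains Ce³⁺ at 1.1×10⁻² mol/L. Let s be the molar solubility of Ce₂(CO₃)₃.
[Ce³⁺] ≈ 1.1×10⁻² mol/L (common ion dominates); [CO₃²⁻] = 3s.
Ksp = [Ce³⁺]^2[CO₃²⁻]^3 = (1.1×10⁻²)^2(3s)^3
(3s)^3 = 7.1×10⁻³⁵ / (1.1×10⁻²)^2 = 5.9×10⁻³¹
s = 2.8×10⁻¹¹ mol/L

2.8×10⁻¹¹ M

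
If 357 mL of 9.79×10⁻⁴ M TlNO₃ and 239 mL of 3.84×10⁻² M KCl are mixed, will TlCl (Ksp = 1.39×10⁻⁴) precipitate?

After mixing, V = 357 mL + 239 mL = 596 mL.
[Tl⁺] = (9.79×10⁻⁴)(357)/596 = 5.86×10⁻⁴ M
[Cl⁻] = (3.84×10⁻²)(239)/596 = 1.54×10⁻² M
Q = [Tl⁺][Cl⁻] = 9.03×10⁻⁶
Q < Ksp (9.03×10⁻⁶ vs 1.39×10⁻⁴); the solution remains unsaturated and no precipitate forms.

No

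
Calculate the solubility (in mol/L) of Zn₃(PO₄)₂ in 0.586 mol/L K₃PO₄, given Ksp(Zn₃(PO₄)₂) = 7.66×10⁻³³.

Zn₃(PO₄)₂(s) ⇌ 3 Zn²⁺(aq) + 2 PO₄³⁻(aq)
The solution already contains PO₄³⁻ at 0.586 mol/L. Let s be the molar solubility of Zn₃(PO₄)₂.
[PO₄³⁻] ≈ 0.586 mol/L (common ion dominates); [Zn²⁺] = 3s.
Ksp = [Zn²⁺]^3[PO₄³⁻]^2 = (3s)^3(0.586)^2
(3s)^3 = 7.66×10⁻³³ / (0.586)^2 = 2.23×10⁻³²
s = 9.38×10⁻¹² mol/L

9.38×10⁻¹² M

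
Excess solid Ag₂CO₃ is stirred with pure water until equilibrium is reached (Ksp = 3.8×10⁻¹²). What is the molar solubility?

Ag₂CO₃(s) ⇌ 2 Ag⁺(aq) + CO₃²⁻(aq)
Let s be the molar solubility. Then [Ag⁺] = 2s and [CO₃²⁻] = s.
Ksp = [Ag⁺]^2[CO₃²⁻] = (2s)^2 · s = 4s^3
4s^3 = 3.8×10⁻¹²  ⇒  s^3 = 9.5×10⁻¹³
Taking the 3rd root, s = 9.8×10⁻⁵ mol L⁻¹.

9.8×10⁻⁵ M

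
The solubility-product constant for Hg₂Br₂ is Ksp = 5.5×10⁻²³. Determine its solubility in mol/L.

Hg₂Br₂(s) ⇌ Hg₂²⁺(aq) + 2 Br⁻(aq)
For each mole of Hg₂Br₂ that dissolves per liter, [Hg₂²⁺] = s and [Br⁻] = 2s; let s denote this solubility.
Ksp = [Hg₂²⁺][Br⁻]^2 = s · (2s)^2 = 4s^3
4s^3 = 5.5×10⁻²³  ⇒  s^3 = 1.4×10⁻²³
s = (1.4×10⁻²³)^(1/3) = 2.4×10⁻⁸ M

2.4×10⁻⁸ M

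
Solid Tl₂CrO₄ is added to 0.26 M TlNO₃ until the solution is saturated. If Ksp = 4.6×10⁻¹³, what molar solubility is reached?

6.8×10⁻¹² M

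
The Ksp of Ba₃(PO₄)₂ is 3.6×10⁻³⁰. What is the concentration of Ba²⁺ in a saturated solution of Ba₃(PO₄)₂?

Ba₃(PO₄)₂(s) ⇌ 3 Ba²⁺(aq) + 2 PO₄³⁻(aq)
For each mole of Ba₃(PO₄)₂ that dissolves per liter, [Ba²⁺] = 3s and [PO₄³⁻] = 2s; let s denote this solubility.
Ksp = [Ba²⁺]^3[PO₄³⁻]^2 = (3s)^3 · (2s)^2 = 108s^5 = 3.6×10⁻³⁰
s = 5.1×10⁻⁷ mol/L
[Ba²⁺] = 3s = 1.5×10⁻⁶ mol/L

1.5×10⁻⁶ M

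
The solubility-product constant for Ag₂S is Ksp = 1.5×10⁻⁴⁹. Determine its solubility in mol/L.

Ag₂S(s) ⇌ 2 Ag⁺(aq) + S²⁻(aq)
With molar solubility s: [Ag⁺] = 2s, [S²⁻] = s.
Ksp = [Ag⁺]^2[S²⁻] = (2s)^2 · s = 4s^3
4s^3 = 1.5×10⁻⁴⁹  ⇒  s^3 = 3.8×10⁻⁵⁰
Taking the 3rd root, s = 3.3×10⁻¹⁷ mol/L.

3.3×10⁻¹⁷ M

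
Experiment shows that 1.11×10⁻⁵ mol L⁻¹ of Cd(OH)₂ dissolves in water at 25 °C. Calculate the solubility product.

Ksp = 5.47×10⁻¹⁵

Cd(OH)₂(s) ⇌ Cd²⁺(aq) + 2 OH⁻(aq)
For each mole of Cd(OH)₂ that dissolves per liter, [Cd²⁺] = s and [OH⁻] = 2s; let s denote this solubility.
Ksp = [Cd²⁺][OH⁻]^2 = s · (2s)^2 = 4s^3
Ksp = 4 × (1.11×10⁻⁵)^3 = 5.47×10⁻¹⁵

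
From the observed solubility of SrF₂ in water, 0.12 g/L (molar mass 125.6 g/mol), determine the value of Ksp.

Ksp = 3.5×10⁻⁹

Convert to molarity: s = 0.12 / 125.6 = 9.554×10⁻⁴ mol/L
SrF₂(s) ⇌ Sr²⁺(aq) + 2 F⁻(aq)
If s mol/L of SrF₂ dissolves, [Sr²⁺] = s and [F⁻] = 2s.
Ksp = [Sr²⁺][F⁻]^2 = s · (2s)^2 = 4s^3
Ksp = 4 × (9.554×10⁻⁴)^3 = 3.5×10⁻⁹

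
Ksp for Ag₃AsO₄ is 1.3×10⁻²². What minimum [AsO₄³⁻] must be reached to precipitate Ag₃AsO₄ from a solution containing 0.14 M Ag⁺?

4.7×10⁻²⁰ M

Each salt precipitates once Q = Ksp for that salt.
Ag₃AsO₄(s) ⇌ 3 Ag⁺(aq) + AsO₄³⁻(aq)
Ksp = [Ag⁺]^3[AsO₄³⁻] = [AsO₄³⁻](0.14)^3
[AsO₄³⁻] = 1.3×10⁻²² / (0.14)^3 = 4.7×10⁻²⁰
[AsO₄³⁻] = 4.7×10⁻²⁰ M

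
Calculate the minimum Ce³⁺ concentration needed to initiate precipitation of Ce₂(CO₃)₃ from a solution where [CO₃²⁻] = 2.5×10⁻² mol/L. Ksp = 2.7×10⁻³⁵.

Precipitation begins when Q = Ksp.
Ce₂(CO₃)₃(s) ⇌ 2 Ce³⁺(aq) + 3 CO₃²⁻(aq)
Ksp = [Ce³⁺]^2[CO₃²⁻]^3 = [Ce³⁺]^2(2.5×10⁻²)^3
[Ce³⁺]^2 = 2.7×10⁻³⁵ / (2.5×10⁻²)^3 = 1.7×10⁻³⁰
[Ce³⁺] = 1.3×10⁻¹⁵ mol/L

1.3×10⁻¹⁵ M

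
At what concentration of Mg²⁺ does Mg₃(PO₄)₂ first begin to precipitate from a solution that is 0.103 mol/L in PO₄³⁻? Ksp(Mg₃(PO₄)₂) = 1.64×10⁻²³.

1.16×10⁻⁷ M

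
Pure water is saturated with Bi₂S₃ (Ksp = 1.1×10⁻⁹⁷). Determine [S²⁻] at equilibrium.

Bi₂S₃(s) ⇌ 2 Bi³⁺(aq) + 3 S²⁻(aq)
Let s be the molar solubility. Then [Bi³⁺] = 2s and [S²⁻] = 3s.
Ksp = [Bi³⁺]^2[S²⁻]^3 = (2s)^2 · (3s)^3 = 108s^5 = 1.1×10⁻⁹⁷
s = 1.6×10⁻²⁰ M
[S²⁻] = 3s = 4.8×10⁻²⁰ M

4.8×10⁻²⁰ M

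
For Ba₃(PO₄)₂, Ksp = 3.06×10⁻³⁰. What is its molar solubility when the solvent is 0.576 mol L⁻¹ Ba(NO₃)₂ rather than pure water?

2.00×10⁻¹⁵ M

Ba₃(PO₄)₂(s) ⇌ 3 Ba²⁺(aq) + 2 PO₄³⁻(aq)
The solution already contains Ba²⁺ at 0.576 mol L⁻¹. Let s be the molar solubility of Ba₃(PO₄)₂.
[Ba²⁺] ≈ 0.576 mol L⁻¹ (common ion dominates); [PO₄³⁻] = 2s.
Ksp = [Ba²⁺]^3[PO₄³⁻]^2 = (0.576)^3(2s)^2
(2s)^2 = 3.06×10⁻³⁰ / (0.576)^3 = 1.60×10⁻²⁹
s = 2.00×10⁻¹⁵ mol L⁻¹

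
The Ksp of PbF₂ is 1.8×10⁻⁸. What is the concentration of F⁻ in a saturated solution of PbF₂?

PbF₂(s) ⇌ Pb²⁺(aq) + 2 F⁻(aq)
Call the molar solubility s, so that [Pb²⁺] = s and [F⁻] = 2s.
Ksp = [Pb²⁺][F⁻]^2 = s · (2s)^2 = 4s^3 = 1.8×10⁻⁸
s = 1.7×10⁻³ mol/L
[F⁻] = 2s = 3.3×10⁻³ mol/L

3.3×10⁻³ M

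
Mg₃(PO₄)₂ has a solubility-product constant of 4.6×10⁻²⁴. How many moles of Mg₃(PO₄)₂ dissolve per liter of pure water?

Mg₃(PO₄)₂(s) ⇌ 3 Mg²⁺(aq) + 2 PO₄³⁻(aq)
Let s be the molar solubility. Then [Mg²⁺] = 3s and [PO₄³⁻] = 2s.
Ksp = [Mg²⁺]^3[PO₄³⁻]^2 = (3s)^3 · (2s)^2 = 108s^5
108s^5 = 4.6×10⁻²⁴  ⇒  s^5 = 4.3×10⁻²⁶
s = (4.3×10⁻²⁶)^(1/5) = 8.4×10⁻⁶ mol L⁻¹

8.4×10⁻⁶ M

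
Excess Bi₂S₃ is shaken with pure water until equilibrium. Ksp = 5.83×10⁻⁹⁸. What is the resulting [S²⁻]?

4.20×10⁻²⁰ M

Bi₂S₃(s) ⇌ 2 Bi³⁺(aq) + 3 S²⁻(aq)
If s mol/L of Bi₂S₃ dissolves, [Bi³⁺] = 2s and [S²⁻] = 3s.
Ksp = [Bi³⁺]^2[S²⁻]^3 = (2s)^2 · (3s)^3 = 108s^5 = 5.83×10⁻⁹⁸
s = 1.40×10⁻²⁰ mol L⁻¹
[S²⁻] = 3s = 4.20×10⁻²⁰ mol L⁻¹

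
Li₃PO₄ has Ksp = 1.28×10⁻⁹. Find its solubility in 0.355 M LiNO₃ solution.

Li₃PO₄(s) ⇌ 3 Li⁺(aq) + PO₄³⁻(aq)
With Li⁺ already at 0.355 M and s small, take [Li⁺] ≈ 0.355 M and [PO₄³⁻] = s.
Ksp = [Li⁺]^3[PO₄³⁻] = (0.355)^3s
s = 1.28×10⁻⁹ / (0.355)^3 = 2.86×10⁻⁸
s = 2.86×10⁻⁸ M

2.86×10⁻⁸ M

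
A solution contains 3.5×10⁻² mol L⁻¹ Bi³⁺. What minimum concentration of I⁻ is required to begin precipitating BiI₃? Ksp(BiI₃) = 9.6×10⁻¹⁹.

The threshold for precipitation is Q = Ksp.
BiI₃(s) ⇌ Bi³⁺(aq) + 3 I⁻(aq)
Ksp = [Bi³⁺][I⁻]^3 = [I⁻]^3(3.5×10⁻²)
[I⁻]^3 = 9.6×10⁻¹⁹ / (3.5×10⁻²) = 2.7×10⁻¹⁷
[I⁻] = 3.0×10⁻⁶ mol L⁻¹

3.0×10⁻⁶ M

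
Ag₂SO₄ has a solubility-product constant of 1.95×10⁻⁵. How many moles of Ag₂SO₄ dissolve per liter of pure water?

Ag₂SO₄(s) ⇌ 2 Ag⁺(aq) + SO₄²⁻(aq)
With molar solubility s: [Ag⁺] = 2s, [SO₄²⁻] = s.
Ksp = [Ag⁺]^2[SO₄²⁻] = (2s)^2 · s = 4s^3
4s^3 = 1.95×10⁻⁵  ⇒  s^3 = 4.88×10⁻⁶
s = (4.88×10⁻⁶)^(1/3) = 1.70×10⁻² mol L⁻¹

1.70×10⁻² M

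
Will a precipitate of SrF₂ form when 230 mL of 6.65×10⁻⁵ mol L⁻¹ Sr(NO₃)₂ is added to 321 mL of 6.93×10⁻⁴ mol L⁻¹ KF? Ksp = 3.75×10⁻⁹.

No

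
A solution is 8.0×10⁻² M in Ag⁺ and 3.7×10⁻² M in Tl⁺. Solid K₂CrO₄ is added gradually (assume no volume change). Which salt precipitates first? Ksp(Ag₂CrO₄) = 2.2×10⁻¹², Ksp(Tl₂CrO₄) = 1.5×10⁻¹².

Ag₂CrO₄

The threshold for precipitation is Q = Ksp.
For Ag₂CrO₄: [CrO₄²⁻] = (Ksp/[Ag⁺]^2) = 3.4×10⁻¹⁰ M
For Tl₂CrO₄: [CrO₄²⁻] = (Ksp/[Tl⁺]^2) = 1.1×10⁻⁹ M
Since Ag₂CrO₄ needs less CrO₄²⁻ to reach saturation, it precipitates first.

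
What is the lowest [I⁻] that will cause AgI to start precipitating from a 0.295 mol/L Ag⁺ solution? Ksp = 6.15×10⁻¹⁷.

The threshold for precipitation is Q = Ksp.
AgI(s) ⇌ Ag⁺(aq) + I⁻(aq)
Ksp = [Ag⁺][I⁻] = [I⁻](0.295)
[I⁻] = 6.15×10⁻¹⁷ / (0.295) = 2.08×10⁻¹⁶
[I⁻] = 2.08×10⁻¹⁶ mol/L

2.08×10⁻¹⁶ M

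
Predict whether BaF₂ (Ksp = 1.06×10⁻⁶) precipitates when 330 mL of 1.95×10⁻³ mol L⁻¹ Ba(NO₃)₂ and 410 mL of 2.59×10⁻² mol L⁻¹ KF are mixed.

No

After mixing, V = 330 mL + 410 mL = 740 mL.
[Ba²⁺] = (1.95×10⁻³)(330)/740 = 8.70×10⁻⁴ mol L⁻¹
[F⁻] = (2.59×10⁻²)(410)/740 = 1.44×10⁻² mol L⁻¹
Q = [Ba²⁺][F⁻]^2 = 1.79×10⁻⁷
Q = 1.79×10⁻⁷ < Ksp = 1.06×10⁻⁶, so the solution is unsaturated and no precipitate forms.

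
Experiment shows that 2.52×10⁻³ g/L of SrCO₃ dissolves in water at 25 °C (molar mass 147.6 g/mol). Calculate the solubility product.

s = (2.52×10⁻³ g L⁻¹)/(147.6 g mol⁻¹) = 1.7073×10⁻⁵ M
SrCO₃(s) ⇌ Sr²⁺(aq) + CO₃²⁻(aq)
If s mol/L of SrCO₃ dissolves, [Sr²⁺] = s and [CO₃²⁻] = s.
Ksp = [Sr²⁺][CO₃²⁻] = s · s = s^2
Ksp = (1.7073×10⁻⁵)^2 = 2.91×10⁻¹⁰

Ksp = 2.91×10⁻¹⁰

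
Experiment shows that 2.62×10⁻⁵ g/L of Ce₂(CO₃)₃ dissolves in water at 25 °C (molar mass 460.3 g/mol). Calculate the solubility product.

Ksp = 6.45×10⁻³⁵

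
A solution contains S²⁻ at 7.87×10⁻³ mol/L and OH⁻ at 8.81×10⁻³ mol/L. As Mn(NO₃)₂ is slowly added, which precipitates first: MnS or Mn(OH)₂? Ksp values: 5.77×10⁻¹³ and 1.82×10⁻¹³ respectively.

A salt starts to precipitate once the ion product Q reaches its Ksp.
For MnS: [Mn²⁺] = (Ksp/[S²⁻]) = 7.33×10⁻¹¹ mol/L
For Mn(OH)₂: [Mn²⁺] = (Ksp/[OH⁻]^2) = 2.34×10⁻⁹ mol/L
MnS requires the lower [Mn²⁺], so it precipitates first.

MnS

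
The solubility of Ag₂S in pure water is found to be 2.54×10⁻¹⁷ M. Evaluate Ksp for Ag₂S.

Ag₂S(s) ⇌ 2 Ag⁺(aq) + S²⁻(aq)
If s mol/L of Ag₂S dissolves, [Ag⁺] = 2s and [S²⁻] = s.
Ksp = [Ag⁺]^2[S²⁻] = (2s)^2 · s = 4s^3
Ksp = 4 × (2.54×10⁻¹⁷)^3 = 6.55×10⁻⁵⁰

Ksp = 6.55×10⁻⁵⁰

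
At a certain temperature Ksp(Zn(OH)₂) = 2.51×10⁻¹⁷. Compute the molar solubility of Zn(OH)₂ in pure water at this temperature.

1.84×10⁻⁶ M

Zn(OH)₂(s) ⇌ Zn²⁺(aq) + 2 OH⁻(aq)
With molar solubility s: [Zn²⁺] = s, [OH⁻] = 2s.
Ksp = [Zn²⁺][OH⁻]^2 = s · (2s)^2 = 4s^3
4s^3 = 2.51×10⁻¹⁷  ⇒  s^3 = 6.28×10⁻¹⁸
s = (6.28×10⁻¹⁸)^(1/3) = 1.84×10⁻⁶ M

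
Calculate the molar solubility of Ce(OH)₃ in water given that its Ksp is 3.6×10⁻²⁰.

6.0×10⁻⁶ M

Ce(OH)₃(s) ⇌ Ce³⁺(aq) + 3 OH⁻(aq)
Let s be the molar solubility. Then [Ce³⁺] = s and [OH⁻] = 3s.
Ksp = [Ce³⁺][OH⁻]^3 = s · (3s)^3 = 27s^4
27s^4 = 3.6×10⁻²⁰  ⇒  s^4 = 1.3×10⁻²¹
Taking the 4th root, s = 6.0×10⁻⁶ mol L⁻¹.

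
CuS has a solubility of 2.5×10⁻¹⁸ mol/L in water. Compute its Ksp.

Ksp = 6.3×10⁻³⁶

CuS(s) ⇌ Cu²⁺(aq) + S²⁻(aq)
Call the molar solubility s, so that [Cu²⁺] = s and [S²⁻] = s.
Ksp = [Cu²⁺][S²⁻] = s · s = s^2
Ksp = (2.5×10⁻¹⁸)^2 = 6.3×10⁻³⁶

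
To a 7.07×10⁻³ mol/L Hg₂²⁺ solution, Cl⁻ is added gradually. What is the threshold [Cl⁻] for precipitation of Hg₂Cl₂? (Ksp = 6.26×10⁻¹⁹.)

9.41×10⁻⁹ M

Precipitation of each salt begins when its ion product equals Ksp.
Hg₂Cl₂(s) ⇌ Hg₂²⁺(aq) + 2 Cl⁻(aq)
Ksp = [Hg₂²⁺][Cl⁻]^2 = [Cl⁻]^2(7.07×10⁻³)
[Cl⁻]^2 = 6.26×10⁻¹⁹ / (7.07×10⁻³) = 8.85×10⁻¹⁷
[Cl⁻] = 9.41×10⁻⁹ mol/L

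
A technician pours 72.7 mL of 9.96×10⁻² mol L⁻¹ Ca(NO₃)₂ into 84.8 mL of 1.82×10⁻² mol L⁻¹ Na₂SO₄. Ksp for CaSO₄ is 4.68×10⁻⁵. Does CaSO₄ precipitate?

After mixing, V = 72.7 mL + 84.8 mL = 157.5 mL.
[Ca²⁺] = (9.96×10⁻²)(72.7)/157.5 = 4.60×10⁻² mol L⁻¹
[SO₄²⁻] = (1.82×10⁻²)(84.8)/157.5 = 9.80×10⁻³ mol L⁻¹
Q = [Ca²⁺][SO₄²⁻] = 4.51×10⁻⁴
Because Q > Ksp (4.51×10⁻⁴ vs 4.68×10⁻⁵), a precipitate of CaSO₄ forms.

Yes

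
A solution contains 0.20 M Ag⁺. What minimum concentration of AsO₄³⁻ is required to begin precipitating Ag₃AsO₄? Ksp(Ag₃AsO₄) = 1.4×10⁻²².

1.8×10⁻²⁰ M

Precipitation of each salt begins when its ion product equals Ksp.
Ag₃AsO₄(s) ⇌ 3 Ag⁺(aq) + AsO₄³⁻(aq)
Ksp = [Ag⁺]^3[AsO₄³⁻] = [AsO₄³⁻](0.20)^3
[AsO₄³⁻] = 1.4×10⁻²² / (0.20)^3 = 1.8×10⁻²⁰
[AsO₄³⁻] = 1.8×10⁻²⁰ M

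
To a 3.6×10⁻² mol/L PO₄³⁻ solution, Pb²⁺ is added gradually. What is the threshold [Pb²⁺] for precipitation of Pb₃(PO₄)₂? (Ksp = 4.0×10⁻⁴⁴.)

Precipitation of each salt begins when its ion product equals Ksp.
Pb₃(PO₄)₂(s) ⇌ 3 Pb²⁺(aq) + 2 PO₄³⁻(aq)
Ksp = [Pb²⁺]^3[PO₄³⁻]^2 = [Pb²⁺]^3(3.6×10⁻²)^2
[Pb²⁺]^3 = 4.0×10⁻⁴⁴ / (3.6×10⁻²)^2 = 3.1×10⁻⁴¹
[Pb²⁺] = 3.1×10⁻¹⁴ mol/L

3.1×10⁻¹⁴ M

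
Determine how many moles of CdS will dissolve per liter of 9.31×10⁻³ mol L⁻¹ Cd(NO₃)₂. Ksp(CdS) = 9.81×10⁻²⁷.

1.05×10⁻²⁴ M

CdS(s) ⇌ Cd²⁺(aq) + S²⁻(aq)
The solution already contains Cd²⁺ at 9.31×10⁻³ mol L⁻¹. Let s be the molar solubility of CdS.
[Cd²⁺] ≈ 9.31×10⁻³ mol L⁻¹ (common ion dominates); [S²⁻] = s.
Ksp = [Cd²⁺][S²⁻] = (9.31×10⁻³)s
s = 9.81×10⁻²⁷ / (9.31×10⁻³) = 1.05×10⁻²⁴
s = 1.05×10⁻²⁴ mol L⁻¹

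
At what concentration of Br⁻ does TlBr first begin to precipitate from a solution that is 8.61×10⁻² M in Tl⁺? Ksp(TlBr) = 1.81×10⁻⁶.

A salt starts to precipitate once the ion product Q reaches its Ksp.
TlBr(s) ⇌ Tl⁺(aq) + Br⁻(aq)
Ksp = [Tl⁺][Br⁻] = [Br⁻](8.61×10⁻²)
[Br⁻] = 1.81×10⁻⁶ / (8.61×10⁻²) = 2.10×10⁻⁵
[Br⁻] = 2.10×10⁻⁵ M

2.10×10⁻⁵ M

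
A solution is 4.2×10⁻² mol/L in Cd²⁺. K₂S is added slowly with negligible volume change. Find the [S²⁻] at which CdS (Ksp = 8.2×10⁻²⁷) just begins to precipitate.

A salt starts to precipitate once the ion product Q reaches its Ksp.
CdS(s) ⇌ Cd²⁺(aq) + S²⁻(aq)
Ksp = [Cd²⁺][S²⁻] = [S²⁻](4.2×10⁻²)
[S²⁻] = 8.2×10⁻²⁷ / (4.2×10⁻²) = 2.0×10⁻²⁵
[S²⁻] = 2.0×10⁻²⁵ mol/L

2.0×10⁻²⁵ M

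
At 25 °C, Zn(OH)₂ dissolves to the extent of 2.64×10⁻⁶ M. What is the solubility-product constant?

Zn(OH)₂(s) ⇌ Zn²⁺(aq) + 2 OH⁻(aq)
With molar solubility s: [Zn²⁺] = s, [OH⁻] = 2s.
Ksp = [Zn²⁺][OH⁻]^2 = s · (2s)^2 = 4s^3
Ksp = 4 × (2.64×10⁻⁶)^3 = 7.36×10⁻¹⁷

Ksp = 7.36×10⁻¹⁷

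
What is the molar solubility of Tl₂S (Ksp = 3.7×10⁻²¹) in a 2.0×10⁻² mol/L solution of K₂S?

2.2×10⁻¹⁰ M

Tl₂S(s) ⇌ 2 Tl⁺(aq) + S²⁻(aq)
S²⁻ is already present at 2.0×10⁻² mol/L. If s mol/L of Tl₂S dissolves, [Tl⁺] = 2s while [S²⁻] ≈ 2.0×10⁻² mol/L.
Ksp = [Tl⁺]^2[S²⁻] = (2s)^2(2.0×10⁻²)
(2s)^2 = 3.7×10⁻²¹ / (2.0×10⁻²) = 1.9×10⁻¹⁹
s = 2.2×10⁻¹⁰ mol/L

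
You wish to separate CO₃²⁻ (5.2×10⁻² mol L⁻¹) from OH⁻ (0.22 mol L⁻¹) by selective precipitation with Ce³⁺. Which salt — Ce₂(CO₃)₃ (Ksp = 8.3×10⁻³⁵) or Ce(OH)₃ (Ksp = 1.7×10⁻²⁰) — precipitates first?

A salt starts to precipitate once the ion product Q reaches its Ksp.
For Ce₂(CO₃)₃: [Ce³⁺] = (Ksp/[CO₃²⁻]^3)^(1/2) = 7.7×10⁻¹⁶ mol L⁻¹
For Ce(OH)₃: [Ce³⁺] = (Ksp/[OH⁻]^3) = 1.6×10⁻¹⁸ mol L⁻¹
The smaller threshold [Ce³⁺] is reached first, so Ce(OH)₃ precipitates first.

Ce(OH)₃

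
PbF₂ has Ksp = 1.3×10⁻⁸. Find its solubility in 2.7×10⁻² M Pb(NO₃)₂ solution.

3.5×10⁻⁴ M

PbF₂(s) ⇌ Pb²⁺(aq) + 2 F⁻(aq)
Pb²⁺ is already present at 2.7×10⁻² M. If s mol/L of PbF₂ dissolves, [F⁻] = 2s while [Pb²⁺] ≈ 2.7×10⁻² M.
Ksp = [Pb²⁺][F⁻]^2 = (2.7×10⁻²)(2s)^2
(2s)^2 = 1.3×10⁻⁸ / (2.7×10⁻²) = 4.8×10⁻⁷
s = 3.5×10⁻⁴ M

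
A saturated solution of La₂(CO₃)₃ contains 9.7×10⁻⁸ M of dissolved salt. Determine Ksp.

La₂(CO₃)₃(s) ⇌ 2 La³⁺(aq) + 3 CO₃²⁻(aq)
Let s be the molar solubility. Then [La³⁺] = 2s and [CO₃²⁻] = 3s.
Ksp = [La³⁺]^2[CO₃²⁻]^3 = (2s)^2 · (3s)^3 = 108s^5
Ksp = 108 × (9.7×10⁻⁸)^5 = 9.3×10⁻³⁴

Ksp = 9.3×10⁻³⁴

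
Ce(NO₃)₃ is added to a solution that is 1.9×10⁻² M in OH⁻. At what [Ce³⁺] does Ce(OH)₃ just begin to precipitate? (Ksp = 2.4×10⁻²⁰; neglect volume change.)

3.5×10⁻¹⁵ M

A salt starts to precipitate once the ion product Q reaches its Ksp.
Ce(OH)₃(s) ⇌ Ce³⁺(aq) + 3 OH⁻(aq)
Ksp = [Ce³⁺][OH⁻]^3 = [Ce³⁺](1.9×10⁻²)^3
[Ce³⁺] = 2.4×10⁻²⁰ / (1.9×10⁻²)^3 = 3.5×10⁻¹⁵
[Ce³⁺] = 3.5×10⁻¹⁵ M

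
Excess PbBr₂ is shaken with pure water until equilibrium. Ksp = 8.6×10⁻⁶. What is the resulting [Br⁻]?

2.6×10⁻² M

PbBr₂(s) ⇌ Pb²⁺(aq) + 2 Br⁻(aq)
Call the molar solubility s, so that [Pb²⁺] = s and [Br⁻] = 2s.
Ksp = [Pb²⁺][Br⁻]^2 = s · (2s)^2 = 4s^3 = 8.6×10⁻⁶
s = 1.3×10⁻² M
[Br⁻] = 2s = 2.6×10⁻² M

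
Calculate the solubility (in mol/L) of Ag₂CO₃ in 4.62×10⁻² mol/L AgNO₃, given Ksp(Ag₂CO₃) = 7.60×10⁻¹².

3.56×10⁻⁹ M

Ag₂CO₃(s) ⇌ 2 Ag⁺(aq) + CO₃²⁻(aq)
Ag⁺ is already present at 4.62×10⁻² mol/L. If s mol/L of Ag₂CO₃ dissolves, [CO₃²⁻] = s while [Ag⁺] ≈ 4.62×10⁻² mol/L.
Ksp = [Ag⁺]^2[CO₃²⁻] = (4.62×10⁻²)^2s
s = 7.60×10⁻¹² / (4.62×10⁻²)^2 = 3.56×10⁻⁹
s = 3.56×10⁻⁹ mol/L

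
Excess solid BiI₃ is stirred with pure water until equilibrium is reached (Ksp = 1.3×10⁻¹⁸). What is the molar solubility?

BiI₃(s) ⇌ Bi³⁺(aq) + 3 I⁻(aq)
With molar solubility s: [Bi³⁺] = s, [I⁻] = 3s.
Ksp = [Bi³⁺][I⁻]^3 = s · (3s)^3 = 27s^4
27s^4 = 1.3×10⁻¹⁸  ⇒  s^4 = 4.8×10⁻²⁰
Taking the 4th root, s = 1.5×10⁻⁵ mol L⁻¹.

1.5×10⁻⁵ M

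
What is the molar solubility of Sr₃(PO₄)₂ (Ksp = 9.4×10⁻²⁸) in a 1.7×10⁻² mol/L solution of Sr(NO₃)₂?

6.9×10⁻¹² M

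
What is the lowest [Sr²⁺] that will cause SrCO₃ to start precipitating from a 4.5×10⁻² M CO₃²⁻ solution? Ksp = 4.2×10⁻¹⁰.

9.3×10⁻⁹ M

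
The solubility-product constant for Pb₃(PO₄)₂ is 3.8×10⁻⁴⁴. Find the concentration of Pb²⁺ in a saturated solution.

Pb₃(PO₄)₂(s) ⇌ 3 Pb²⁺(aq) + 2 PO₄³⁻(aq)
Let s be the molar solubility. Then [Pb²⁺] = 3s and [PO₄³⁻] = 2s.
Ksp = [Pb²⁺]^3[PO₄³⁻]^2 = (3s)^3 · (2s)^2 = 108s^5 = 3.8×10⁻⁴⁴
s = 8.1×10⁻¹⁰ M
[Pb²⁺] = 3s = 2.4×10⁻⁹ M

2.4×10⁻⁹ M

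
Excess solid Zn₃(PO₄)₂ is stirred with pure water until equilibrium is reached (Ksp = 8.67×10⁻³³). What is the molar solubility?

1.52×10⁻⁷ M

Zn₃(PO₄)₂(s) ⇌ 3 Zn²⁺(aq) + 2 PO₄³⁻(aq)
If s mol/L of Zn₃(PO₄)₂ dissolves, [Zn²⁺] = 3s and [PO₄³⁻] = 2s.
Ksp = [Zn²⁺]^3[PO₄³⁻]^2 = (3s)^3 · (2s)^2 = 108s^5
108s^5 = 8.67×10⁻³³  ⇒  s^5 = 8.03×10⁻³⁵
Taking the 5th root, s = 1.52×10⁻⁷ M.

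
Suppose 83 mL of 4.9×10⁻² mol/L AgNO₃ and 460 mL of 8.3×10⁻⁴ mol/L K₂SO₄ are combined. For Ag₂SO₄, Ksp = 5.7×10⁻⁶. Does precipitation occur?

No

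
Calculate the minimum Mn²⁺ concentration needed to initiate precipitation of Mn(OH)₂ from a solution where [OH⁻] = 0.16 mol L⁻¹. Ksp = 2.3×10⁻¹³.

9.0×10⁻¹² M

A salt starts to precipitate once the ion product Q reaches its Ksp.
Mn(OH)₂(s) ⇌ Mn²⁺(aq) + 2 OH⁻(aq)
Ksp = [Mn²⁺][OH⁻]^2 = [Mn²⁺](0.16)^2
[Mn²⁺] = 2.3×10⁻¹³ / (0.16)^2 = 9.0×10⁻¹²
[Mn²⁺] = 9.0×10⁻¹² mol L⁻¹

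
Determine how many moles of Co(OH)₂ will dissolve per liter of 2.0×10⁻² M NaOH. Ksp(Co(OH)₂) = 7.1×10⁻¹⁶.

Co(OH)₂(s) ⇌ Co²⁺(aq) + 2 OH⁻(aq)
Let s be the solubility of Co(OH)₂ here. The common ion gives [OH⁻] ≈ 2.0×10⁻² M, and [Co²⁺] = s.
Ksp = [Co²⁺][OH⁻]^2 = s(2.0×10⁻²)^2
s = 7.1×10⁻¹⁶ / (2.0×10⁻²)^2 = 1.8×10⁻¹²
s = 1.8×10⁻¹² M

1.8×10⁻¹² M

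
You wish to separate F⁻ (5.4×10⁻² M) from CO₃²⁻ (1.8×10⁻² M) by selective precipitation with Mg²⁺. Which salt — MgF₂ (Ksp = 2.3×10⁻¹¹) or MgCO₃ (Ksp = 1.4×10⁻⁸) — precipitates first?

MgF₂

A salt starts to precipitate once the ion product Q reaches its Ksp.
For MgF₂: [Mg²⁺] = (Ksp/[F⁻]^2) = 7.9×10⁻⁹ M
For MgCO₃: [Mg²⁺] = (Ksp/[CO₃²⁻]) = 7.8×10⁻⁷ M
The smaller threshold [Mg²⁺] is reached first, so MgF₂ precipitates first.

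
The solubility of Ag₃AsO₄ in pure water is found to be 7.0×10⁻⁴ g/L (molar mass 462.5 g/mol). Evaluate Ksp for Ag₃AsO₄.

s = (7.0×10⁻⁴ g L⁻¹)/(462.5 g mol⁻¹) = 1.514×10⁻⁶ M
Ag₃AsO₄(s) ⇌ 3 Ag⁺(aq) + AsO₄³⁻(aq)
Let s be the molar solubility. Then [Ag⁺] = 3s and [AsO₄³⁻] = s.
Ksp = [Ag⁺]^3[AsO₄³⁻] = (3s)^3 · s = 27s^4
Ksp = 27 × (1.514×10⁻⁶)^4 = 1.4×10⁻²²

Ksp = 1.4×10⁻²²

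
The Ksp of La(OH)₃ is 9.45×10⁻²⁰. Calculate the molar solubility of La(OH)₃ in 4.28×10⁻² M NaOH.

La(OH)₃(s) ⇌ La³⁺(aq) + 3 OH⁻(aq)
The solution already contains OH⁻ at 4.28×10⁻² M. Let s be the molar solubility of La(OH)₃.
[OH⁻] ≈ 4.28×10⁻² M (common ion dominates); [La³⁺] = s.
Ksp = [La³⁺][OH⁻]^3 = s(4.28×10⁻²)^3
s = 9.45×10⁻²⁰ / (4.28×10⁻²)^3 = 1.21×10⁻¹⁵
s = 1.21×10⁻¹⁵ M

1.21×10⁻¹⁵ M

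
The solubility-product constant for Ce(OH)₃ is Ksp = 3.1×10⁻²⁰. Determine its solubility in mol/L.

Ce(OH)₃(s) ⇌ Ce³⁺(aq) + 3 OH⁻(aq)
With molar solubility s: [Ce³⁺] = s, [OH⁻] = 3s.
Ksp = [Ce³⁺][OH⁻]^3 = s · (3s)^3 = 27s^4
27s^4 = 3.1×10⁻²⁰  ⇒  s^4 = 1.1×10⁻²¹
Taking the 4th root, s = 5.8×10⁻⁶ mol L⁻¹.

5.8×10⁻⁶ M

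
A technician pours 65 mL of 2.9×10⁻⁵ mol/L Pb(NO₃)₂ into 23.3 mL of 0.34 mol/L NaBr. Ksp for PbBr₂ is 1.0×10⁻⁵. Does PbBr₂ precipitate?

Total volume after mixing = 65 + 23.3 = 88.3 mL.
[Pb²⁺] = (2.9×10⁻⁵)(65)/88.3 = 2.1×10⁻⁵ mol/L
[Br⁻] = (0.34)(23.3)/88.3 = 9.0×10⁻² mol/L
Q = [Pb²⁺][Br⁻]^2 = 1.7×10⁻⁷
Q < Ksp (1.7×10⁻⁷ vs 1.0×10⁻⁵); the solution remains unsaturated and no precipitate forms.

No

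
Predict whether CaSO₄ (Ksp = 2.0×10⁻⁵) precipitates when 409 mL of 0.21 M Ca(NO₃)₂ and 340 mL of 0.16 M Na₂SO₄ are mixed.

Total volume after mixing = 409 + 340 = 749 mL.
[Ca²⁺] = (0.21)(409)/749 = 0.11 M
[SO₄²⁻] = (0.16)(340)/749 = 7.3×10⁻² M
Q = [Ca²⁺][SO₄²⁻] = 8.3×10⁻³
Since Q (8.3×10⁻³) exceeds Ksp (2.0×10⁻⁵), CaSO₄ will precipitate.

Yes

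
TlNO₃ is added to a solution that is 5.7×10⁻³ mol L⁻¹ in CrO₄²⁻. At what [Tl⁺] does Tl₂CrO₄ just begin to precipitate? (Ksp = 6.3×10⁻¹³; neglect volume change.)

1.1×10⁻⁵ M

A salt starts to precipitate once the ion product Q reaches its Ksp.
Tl₂CrO₄(s) ⇌ 2 Tl⁺(aq) + CrO₄²⁻(aq)
Ksp = [Tl⁺]^2[CrO₄²⁻] = [Tl⁺]^2(5.7×10⁻³)
[Tl⁺]^2 = 6.3×10⁻¹³ / (5.7×10⁻³) = 1.1×10⁻¹⁰
[Tl⁺] = 1.1×10⁻⁵ mol L⁻¹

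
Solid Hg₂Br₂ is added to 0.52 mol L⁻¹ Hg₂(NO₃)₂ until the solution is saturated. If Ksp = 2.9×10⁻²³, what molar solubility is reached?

3.7×10⁻¹² M

Hg₂Br₂(s) ⇌ Hg₂²⁺(aq) + 2 Br⁻(aq)
The solution already contains Hg₂²⁺ at 0.52 mol L⁻¹. Let s be the molar solubility of Hg₂Br₂.
[Hg₂²⁺] ≈ 0.52 mol L⁻¹ (common ion dominates); [Br⁻] = 2s.
Ksp = [Hg₂²⁺][Br⁻]^2 = (0.52)(2s)^2
(2s)^2 = 2.9×10⁻²³ / (0.52) = 5.6×10⁻²³
s = 3.7×10⁻¹² mol L⁻¹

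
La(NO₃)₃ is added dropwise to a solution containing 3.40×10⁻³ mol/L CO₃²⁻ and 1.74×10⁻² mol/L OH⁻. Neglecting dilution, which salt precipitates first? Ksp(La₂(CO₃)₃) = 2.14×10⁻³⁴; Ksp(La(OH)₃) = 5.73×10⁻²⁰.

La(OH)₃

The threshold for precipitation is Q = Ksp.
For La₂(CO₃)₃: [La³⁺] = (Ksp/[CO₃²⁻]^3)^(1/2) = 7.38×10⁻¹⁴ mol/L
For La(OH)₃: [La³⁺] = (Ksp/[OH⁻]^3) = 1.09×10⁻¹⁴ mol/L
La(OH)₃ requires the lower [La³⁺], so it precipitates first.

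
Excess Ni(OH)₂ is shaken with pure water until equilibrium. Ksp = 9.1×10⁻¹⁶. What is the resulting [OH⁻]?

Ni(OH)₂(s) ⇌ Ni²⁺(aq) + 2 OH⁻(aq)
Let s be the molar solubility. Then [Ni²⁺] = s and [OH⁻] = 2s.
Ksp = [Ni²⁺][OH⁻]^2 = s · (2s)^2 = 4s^3 = 9.1×10⁻¹⁶
s = 6.1×10⁻⁶ M
[OH⁻] = 2s = 1.2×10⁻⁵ M

1.2×10⁻⁵ M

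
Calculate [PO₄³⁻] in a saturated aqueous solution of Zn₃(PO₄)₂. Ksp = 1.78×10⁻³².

3.50×10⁻⁷ M

Zn₃(PO₄)₂(s) ⇌ 3 Zn²⁺(aq) + 2 PO₄³⁻(aq)
For each mole of Zn₃(PO₄)₂ that dissolves per liter, [Zn²⁺] = 3s and [PO₄³⁻] = 2s; let s denote this solubility.
Ksp = [Zn²⁺]^3[PO₄³⁻]^2 = (3s)^3 · (2s)^2 = 108s^5 = 1.78×10⁻³²
s = 1.75×10⁻⁷ M
[PO₄³⁻] = 2s = 3.50×10⁻⁷ M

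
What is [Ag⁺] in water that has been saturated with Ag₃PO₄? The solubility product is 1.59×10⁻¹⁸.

4.67×10⁻⁵ M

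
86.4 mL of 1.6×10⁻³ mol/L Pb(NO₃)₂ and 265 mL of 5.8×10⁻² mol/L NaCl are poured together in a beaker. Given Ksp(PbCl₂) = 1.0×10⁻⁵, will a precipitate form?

No

After mixing, V = 86.4 mL + 265 mL = 351.4 mL.
[Pb²⁺] = (1.6×10⁻³)(86.4)/351.4 = 3.9×10⁻⁴ mol/L
[Cl⁻] = (5.8×10⁻²)(265)/351.4 = 4.4×10⁻² mol/L
Q = [Pb²⁺][Cl⁻]^2 = 7.5×10⁻⁷
Q < Ksp (7.5×10⁻⁷ vs 1.0×10⁻⁵); the solution remains unsaturated and no precipitate forms.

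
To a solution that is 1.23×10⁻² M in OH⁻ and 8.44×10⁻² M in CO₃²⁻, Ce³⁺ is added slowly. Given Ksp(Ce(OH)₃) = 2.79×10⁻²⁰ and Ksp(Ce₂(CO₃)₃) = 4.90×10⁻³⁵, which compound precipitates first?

Ce₂(CO₃)₃

Each salt precipitates once Q = Ksp for that salt.
For Ce(OH)₃: [Ce³⁺] = (Ksp/[OH⁻]^3) = 1.50×10⁻¹⁴ M
For Ce₂(CO₃)₃: [Ce³⁺] = (Ksp/[CO₃²⁻]^3)^(1/2) = 2.85×10⁻¹⁶ M
The smaller threshold [Ce³⁺] is reached first, so Ce₂(CO₃)₃ precipitates first.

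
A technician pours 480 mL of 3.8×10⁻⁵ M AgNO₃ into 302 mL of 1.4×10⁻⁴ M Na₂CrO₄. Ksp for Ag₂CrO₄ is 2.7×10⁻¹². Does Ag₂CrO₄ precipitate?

The combined volume is 782 mL.
[Ag⁺] = (3.8×10⁻⁵)(480)/782 = 2.3×10⁻⁵ M
[CrO₄²⁻] = (1.4×10⁻⁴)(302)/782 = 5.4×10⁻⁵ M
Q = [Ag⁺]^2[CrO₄²⁻] = 2.9×10⁻¹⁴
Since Q (2.9×10⁻¹⁴) is less than Ksp (2.7×10⁻¹²), no Ag₂CrO₄ precipitates.

No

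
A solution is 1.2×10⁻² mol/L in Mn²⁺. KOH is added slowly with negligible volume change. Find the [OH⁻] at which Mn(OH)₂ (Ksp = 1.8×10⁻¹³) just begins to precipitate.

3.9×10⁻⁶ M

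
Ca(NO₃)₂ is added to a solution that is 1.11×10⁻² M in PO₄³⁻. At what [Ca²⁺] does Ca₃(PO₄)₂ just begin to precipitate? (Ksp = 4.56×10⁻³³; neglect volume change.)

The threshold for precipitation is Q = Ksp.
Ca₃(PO₄)₂(s) ⇌ 3 Ca²⁺(aq) + 2 PO₄³⁻(aq)
Ksp = [Ca²⁺]^3[PO₄³⁻]^2 = [Ca²⁺]^3(1.11×10⁻²)^2
[Ca²⁺]^3 = 4.56×10⁻³³ / (1.11×10⁻²)^2 = 3.70×10⁻²⁹
[Ca²⁺] = 3.33×10⁻¹⁰ M

3.33×10⁻¹⁰ M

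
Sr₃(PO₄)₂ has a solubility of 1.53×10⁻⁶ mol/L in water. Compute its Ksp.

Ksp = 9.05×10⁻²⁸

Sr₃(PO₄)₂(s) ⇌ 3 Sr²⁺(aq) + 2 PO₄³⁻(aq)
If s mol/L of Sr₃(PO₄)₂ dissolves, [Sr²⁺] = 3s and [PO₄³⁻] = 2s.
Ksp = [Sr²⁺]^3[PO₄³⁻]^2 = (3s)^3 · (2s)^2 = 108s^5
Ksp = 108 × (1.53×10⁻⁶)^5 = 9.05×10⁻²⁸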